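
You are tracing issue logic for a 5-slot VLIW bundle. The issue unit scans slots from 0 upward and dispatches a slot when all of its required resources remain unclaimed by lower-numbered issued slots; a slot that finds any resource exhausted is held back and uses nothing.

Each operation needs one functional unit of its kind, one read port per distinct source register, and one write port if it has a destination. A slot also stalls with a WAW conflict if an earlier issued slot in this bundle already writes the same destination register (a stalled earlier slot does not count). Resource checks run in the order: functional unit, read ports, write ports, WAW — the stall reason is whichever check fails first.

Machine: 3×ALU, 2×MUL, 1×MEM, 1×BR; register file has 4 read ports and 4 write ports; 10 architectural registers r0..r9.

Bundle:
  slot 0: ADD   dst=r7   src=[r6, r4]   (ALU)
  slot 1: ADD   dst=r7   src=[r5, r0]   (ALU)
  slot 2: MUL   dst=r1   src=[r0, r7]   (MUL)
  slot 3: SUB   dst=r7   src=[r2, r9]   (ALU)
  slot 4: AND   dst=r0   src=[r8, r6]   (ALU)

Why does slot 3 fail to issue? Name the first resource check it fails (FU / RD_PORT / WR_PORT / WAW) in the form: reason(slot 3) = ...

(0) want 1×ALU +2rd +1wr — yes → AL2|MU2|ME1|BR1|rd2|wr3
(1) want 1×ALU +2rd +1wr — WAW → AL2|MU2|ME1|BR1|rd2|wr3
(2) want 1×MUL +2rd +1wr — yes → AL2|MU1|ME1|BR1|rd0|wr2
(3) want 1×ALU +2rd +1wr — RD_PORT → AL2|MU1|ME1|BR1|rd0|wr2
(4) want 1×ALU +2rd +1wr — RD_PORT → AL2|MU1|ME1|BR1|rd0|wr2

reason(slot 3) = RD_PORT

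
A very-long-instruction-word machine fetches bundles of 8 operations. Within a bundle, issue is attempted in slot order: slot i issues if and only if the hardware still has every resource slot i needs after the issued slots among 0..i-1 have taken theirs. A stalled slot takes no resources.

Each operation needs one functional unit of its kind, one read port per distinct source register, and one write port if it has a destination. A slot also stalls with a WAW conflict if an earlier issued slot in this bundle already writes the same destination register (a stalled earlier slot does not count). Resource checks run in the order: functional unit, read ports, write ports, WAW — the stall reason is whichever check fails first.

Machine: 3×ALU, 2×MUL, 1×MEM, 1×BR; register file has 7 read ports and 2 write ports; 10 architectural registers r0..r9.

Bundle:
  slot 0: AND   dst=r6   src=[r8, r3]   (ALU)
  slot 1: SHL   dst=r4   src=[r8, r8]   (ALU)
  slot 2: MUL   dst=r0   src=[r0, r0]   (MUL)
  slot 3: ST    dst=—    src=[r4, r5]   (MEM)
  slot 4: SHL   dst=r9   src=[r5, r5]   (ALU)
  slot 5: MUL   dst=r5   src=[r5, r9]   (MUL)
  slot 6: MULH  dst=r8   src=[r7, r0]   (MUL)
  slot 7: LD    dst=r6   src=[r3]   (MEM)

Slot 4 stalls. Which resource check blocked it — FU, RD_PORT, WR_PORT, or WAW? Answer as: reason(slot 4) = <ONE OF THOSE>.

(0) want 1×ALU +2rd +1wr — yes → AL2|MU2|ME1|BR1|rd5|wr1
(1) want 1×ALU +1rd +1wr — yes → AL1|MU2|ME1|BR1|rd4|wr0
(2) want 1×MUL +1rd +1wr — WR_PORT → AL1|MU2|ME1|BR1|rd4|wr0
(3) want 1×MEM +2rd +0wr — yes → AL1|MU2|ME0|BR1|rd2|wr0
(4) want 1×ALU +1rd +1wr — WR_PORT → AL1|MU2|ME0|BR1|rd2|wr0
(5) want 1×MUL +2rd +1wr — WR_PORT → AL1|MU2|ME0|BR1|rd2|wr0
(6) want 1×MUL +2rd +1wr — WR_PORT → AL1|MU2|ME0|BR1|rd2|wr0
(7) want 1×MEM +1rd +1wr — FU → AL1|MU2|ME0|BR1|rd2|wr0

reason(slot 4) = WR_PORT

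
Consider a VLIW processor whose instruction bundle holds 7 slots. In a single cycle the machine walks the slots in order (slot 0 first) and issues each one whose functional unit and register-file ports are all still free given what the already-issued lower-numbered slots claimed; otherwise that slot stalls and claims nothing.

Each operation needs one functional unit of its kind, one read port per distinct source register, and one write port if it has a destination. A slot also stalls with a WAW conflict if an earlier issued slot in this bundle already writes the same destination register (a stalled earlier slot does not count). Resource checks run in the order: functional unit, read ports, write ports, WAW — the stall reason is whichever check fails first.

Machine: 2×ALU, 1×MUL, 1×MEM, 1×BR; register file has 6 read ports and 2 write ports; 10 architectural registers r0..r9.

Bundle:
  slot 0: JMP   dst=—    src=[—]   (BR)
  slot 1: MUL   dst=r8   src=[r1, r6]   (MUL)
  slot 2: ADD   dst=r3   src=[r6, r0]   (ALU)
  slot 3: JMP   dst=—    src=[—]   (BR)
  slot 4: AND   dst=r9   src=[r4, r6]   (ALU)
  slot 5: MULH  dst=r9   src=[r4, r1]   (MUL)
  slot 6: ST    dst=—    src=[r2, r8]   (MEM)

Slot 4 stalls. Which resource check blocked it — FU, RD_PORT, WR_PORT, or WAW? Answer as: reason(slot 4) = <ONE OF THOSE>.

reason(slot 4) = WR_PORT

(0) want 1×BR +0rd +0wr — yes → AL2|MU1|ME1|BR0|rd6|wr2
(1) want 1×MUL +2rd +1wr — yes → AL2|MU0|ME1|BR0|rd4|wr1
(2) want 1×ALU +2rd +1wr — yes → AL1|MU0|ME1|BR0|rd2|wr0
(3) want 1×BR +0rd +0wr — FU → AL1|MU0|ME1|BR0|rd2|wr0
(4) want 1×ALU +2rd +1wr — WR_PORT → AL1|MU0|ME1|BR0|rd2|wr0
(5) want 1×MUL +2rd +1wr — FU → AL1|MU0|ME1|BR0|rd2|wr0
(6) want 1×MEM +2rd +0wr — yes → AL1|MU0|ME0|BR0|rd0|wr0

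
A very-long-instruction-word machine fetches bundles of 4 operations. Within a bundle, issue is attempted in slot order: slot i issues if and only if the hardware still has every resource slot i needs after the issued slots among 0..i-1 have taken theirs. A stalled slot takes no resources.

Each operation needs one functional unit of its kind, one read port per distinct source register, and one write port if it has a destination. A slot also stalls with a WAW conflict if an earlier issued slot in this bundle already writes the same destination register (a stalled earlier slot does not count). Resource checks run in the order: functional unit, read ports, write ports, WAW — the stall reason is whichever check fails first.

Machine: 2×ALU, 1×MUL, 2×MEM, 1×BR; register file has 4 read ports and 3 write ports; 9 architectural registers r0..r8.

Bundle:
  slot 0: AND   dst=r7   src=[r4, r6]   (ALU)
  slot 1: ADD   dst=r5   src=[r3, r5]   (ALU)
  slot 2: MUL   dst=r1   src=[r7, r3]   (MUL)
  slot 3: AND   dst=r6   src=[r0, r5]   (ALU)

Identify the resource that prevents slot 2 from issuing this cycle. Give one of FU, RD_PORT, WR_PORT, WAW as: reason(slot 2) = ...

reason(slot 2) = RD_PORT

  0. ALU→r7 ⇒ go  {1A/1Mu/2Ld/1B | 2r 2w}
  1. ALU→r5 ⇒ go  {0A/1Mu/2Ld/1B | 0r 1w}
  2. MUL→r1 ⇒ no(RD_PORT)  {0A/1Mu/2Ld/1B | 0r 1w}
  3. ALU→r6 ⇒ no(FU)  {0A/1Mu/2Ld/1B | 0r 1w}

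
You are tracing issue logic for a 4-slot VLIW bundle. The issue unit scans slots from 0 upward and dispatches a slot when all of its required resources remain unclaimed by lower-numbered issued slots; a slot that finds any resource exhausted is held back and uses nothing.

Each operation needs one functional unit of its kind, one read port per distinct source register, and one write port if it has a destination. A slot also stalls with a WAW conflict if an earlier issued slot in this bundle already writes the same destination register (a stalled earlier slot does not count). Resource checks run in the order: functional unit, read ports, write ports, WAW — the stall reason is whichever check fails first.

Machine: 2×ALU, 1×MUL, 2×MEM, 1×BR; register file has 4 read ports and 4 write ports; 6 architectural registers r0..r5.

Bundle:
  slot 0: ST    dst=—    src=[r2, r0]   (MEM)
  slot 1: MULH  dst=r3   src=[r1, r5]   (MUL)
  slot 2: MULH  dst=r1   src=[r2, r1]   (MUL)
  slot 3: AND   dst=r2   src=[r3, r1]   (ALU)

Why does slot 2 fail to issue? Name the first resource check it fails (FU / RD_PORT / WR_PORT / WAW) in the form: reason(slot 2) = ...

reason(slot 2) = FU

  0. MEM ⇒ go  {2A/1Mu/1Ld/1B | 2r 4w}
  1. MUL→r3 ⇒ go  {2A/0Mu/1Ld/1B | 0r 3w}
  2. MUL→r1 ⇒ no(FU)  {2A/0Mu/1Ld/1B | 0r 3w}
  3. ALU→r2 ⇒ no(RD_PORT)  {2A/0Mu/1Ld/1B | 0r 3w}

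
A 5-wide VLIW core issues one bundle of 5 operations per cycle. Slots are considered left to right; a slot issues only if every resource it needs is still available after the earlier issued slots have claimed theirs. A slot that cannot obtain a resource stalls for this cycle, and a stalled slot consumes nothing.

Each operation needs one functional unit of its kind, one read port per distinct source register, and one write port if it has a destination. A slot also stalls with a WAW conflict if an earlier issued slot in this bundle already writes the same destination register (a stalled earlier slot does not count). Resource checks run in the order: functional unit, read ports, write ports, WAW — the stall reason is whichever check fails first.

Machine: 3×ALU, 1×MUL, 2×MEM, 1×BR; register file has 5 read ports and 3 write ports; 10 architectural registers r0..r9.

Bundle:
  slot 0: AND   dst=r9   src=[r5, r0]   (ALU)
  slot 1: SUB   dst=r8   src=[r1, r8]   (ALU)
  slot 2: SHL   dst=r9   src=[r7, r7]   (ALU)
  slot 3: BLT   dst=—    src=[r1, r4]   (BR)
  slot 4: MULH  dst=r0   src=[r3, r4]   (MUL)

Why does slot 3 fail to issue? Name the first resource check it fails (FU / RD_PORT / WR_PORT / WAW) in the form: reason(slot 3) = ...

reason(slot 3) = RD_PORT

  0. ALU→r9 ⇒ go  {2A/1Mu/2Ld/1B | 3r 2w}
  1. ALU→r8 ⇒ go  {1A/1Mu/2Ld/1B | 1r 1w}
  2. ALU→r9 ⇒ no(WAW)  {1A/1Mu/2Ld/1B | 1r 1w}
  3. BR ⇒ no(RD_PORT)  {1A/1Mu/2Ld/1B | 1r 1w}
  4. MUL→r0 ⇒ no(RD_PORT)  {1A/1Mu/2Ld/1B | 1r 1w}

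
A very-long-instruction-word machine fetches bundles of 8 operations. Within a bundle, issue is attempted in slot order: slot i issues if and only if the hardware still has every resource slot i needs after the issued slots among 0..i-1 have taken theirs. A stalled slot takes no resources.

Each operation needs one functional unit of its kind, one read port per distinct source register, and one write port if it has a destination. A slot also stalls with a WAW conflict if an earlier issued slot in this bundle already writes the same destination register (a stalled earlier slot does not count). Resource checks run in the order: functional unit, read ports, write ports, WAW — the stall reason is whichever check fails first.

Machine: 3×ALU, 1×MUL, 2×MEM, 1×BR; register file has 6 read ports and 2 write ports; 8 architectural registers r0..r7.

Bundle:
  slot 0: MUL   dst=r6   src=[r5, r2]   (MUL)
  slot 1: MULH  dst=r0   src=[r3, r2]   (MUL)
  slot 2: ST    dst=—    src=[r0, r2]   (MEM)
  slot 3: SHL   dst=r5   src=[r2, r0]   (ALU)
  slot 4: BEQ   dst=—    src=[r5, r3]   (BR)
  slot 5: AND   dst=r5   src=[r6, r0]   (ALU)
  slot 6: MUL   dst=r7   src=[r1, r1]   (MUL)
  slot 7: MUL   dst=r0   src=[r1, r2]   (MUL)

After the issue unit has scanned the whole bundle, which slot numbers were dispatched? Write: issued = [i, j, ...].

issued = [0, 2, 3]

  0. MUL→r6 ⇒ go  {3A/0Mu/2Ld/1B | 4r 1w}
  1. MUL→r0 ⇒ no(FU)  {3A/0Mu/2Ld/1B | 4r 1w}
  2. MEM ⇒ go  {3A/0Mu/1Ld/1B | 2r 1w}
  3. ALU→r5 ⇒ go  {2A/0Mu/1Ld/1B | 0r 0w}
  4. BR ⇒ no(RD_PORT)  {2A/0Mu/1Ld/1B | 0r 0w}
  5. ALU→r5 ⇒ no(RD_PORT)  {2A/0Mu/1Ld/1B | 0r 0w}
  6. MUL→r7 ⇒ no(FU)  {2A/0Mu/1Ld/1B | 0r 0w}
  7. MUL→r0 ⇒ no(FU)  {2A/0Mu/1Ld/1B | 0r 0w}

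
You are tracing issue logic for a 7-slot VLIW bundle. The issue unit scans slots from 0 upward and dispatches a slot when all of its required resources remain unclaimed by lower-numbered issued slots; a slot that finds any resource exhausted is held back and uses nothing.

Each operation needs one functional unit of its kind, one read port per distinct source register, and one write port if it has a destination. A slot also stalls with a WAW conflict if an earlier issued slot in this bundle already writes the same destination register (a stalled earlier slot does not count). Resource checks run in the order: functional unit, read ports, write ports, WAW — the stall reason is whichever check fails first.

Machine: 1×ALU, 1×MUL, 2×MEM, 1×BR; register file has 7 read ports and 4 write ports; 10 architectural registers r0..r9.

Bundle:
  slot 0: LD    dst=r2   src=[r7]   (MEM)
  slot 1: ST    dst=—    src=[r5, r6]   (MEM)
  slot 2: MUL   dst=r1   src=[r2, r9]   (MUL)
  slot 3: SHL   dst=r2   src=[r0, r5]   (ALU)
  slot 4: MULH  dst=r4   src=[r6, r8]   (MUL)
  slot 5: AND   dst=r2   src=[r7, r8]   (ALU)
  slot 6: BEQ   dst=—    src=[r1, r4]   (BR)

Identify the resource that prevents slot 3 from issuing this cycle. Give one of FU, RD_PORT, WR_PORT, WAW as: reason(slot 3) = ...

slot 0 (MEM): ISSUE — free A1,Mu1,Ld1,B1 rp6 wp3
slot 1 (MEM): ISSUE — free A1,Mu1,Ld0,B1 rp4 wp3
slot 2 (MUL): ISSUE — free A1,Mu0,Ld0,B1 rp2 wp2
slot 3 (ALU): stall WAW — free A1,Mu0,Ld0,B1 rp2 wp2
slot 4 (MUL): stall FU — free A1,Mu0,Ld0,B1 rp2 wp2
slot 5 (ALU): stall WAW — free A1,Mu0,Ld0,B1 rp2 wp2
slot 6 (BR): ISSUE — free A1,Mu0,Ld0,B0 rp0 wp2

reason(slot 3) = WAW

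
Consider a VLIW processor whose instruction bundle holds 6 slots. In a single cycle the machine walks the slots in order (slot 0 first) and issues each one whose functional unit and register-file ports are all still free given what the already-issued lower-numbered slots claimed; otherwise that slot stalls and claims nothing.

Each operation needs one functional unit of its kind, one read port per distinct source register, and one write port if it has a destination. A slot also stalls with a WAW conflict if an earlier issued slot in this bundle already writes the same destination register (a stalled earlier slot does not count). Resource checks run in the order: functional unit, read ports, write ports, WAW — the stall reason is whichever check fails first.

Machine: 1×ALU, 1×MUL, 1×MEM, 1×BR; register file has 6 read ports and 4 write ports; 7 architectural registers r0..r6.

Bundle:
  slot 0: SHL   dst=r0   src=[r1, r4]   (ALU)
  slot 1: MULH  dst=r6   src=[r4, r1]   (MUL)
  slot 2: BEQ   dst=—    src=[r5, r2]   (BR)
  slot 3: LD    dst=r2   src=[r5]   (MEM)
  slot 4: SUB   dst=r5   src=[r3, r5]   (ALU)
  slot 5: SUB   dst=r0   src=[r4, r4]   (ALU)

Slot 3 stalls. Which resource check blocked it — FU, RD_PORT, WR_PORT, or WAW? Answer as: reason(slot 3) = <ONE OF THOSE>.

reason(slot 3) = RD_PORT

(0) want 1×ALU +2rd +1wr — yes → AL0|MU1|ME1|BR1|rd4|wr3
(1) want 1×MUL +2rd +1wr — yes → AL0|MU0|ME1|BR1|rd2|wr2
(2) want 1×BR +2rd +0wr — yes → AL0|MU0|ME1|BR0|rd0|wr2
(3) want 1×MEM +1rd +1wr — RD_PORT → AL0|MU0|ME1|BR0|rd0|wr2
(4) want 1×ALU +2rd +1wr — FU → AL0|MU0|ME1|BR0|rd0|wr2
(5) want 1×ALU +1rd +1wr — FU → AL0|MU0|ME1|BR0|rd0|wr2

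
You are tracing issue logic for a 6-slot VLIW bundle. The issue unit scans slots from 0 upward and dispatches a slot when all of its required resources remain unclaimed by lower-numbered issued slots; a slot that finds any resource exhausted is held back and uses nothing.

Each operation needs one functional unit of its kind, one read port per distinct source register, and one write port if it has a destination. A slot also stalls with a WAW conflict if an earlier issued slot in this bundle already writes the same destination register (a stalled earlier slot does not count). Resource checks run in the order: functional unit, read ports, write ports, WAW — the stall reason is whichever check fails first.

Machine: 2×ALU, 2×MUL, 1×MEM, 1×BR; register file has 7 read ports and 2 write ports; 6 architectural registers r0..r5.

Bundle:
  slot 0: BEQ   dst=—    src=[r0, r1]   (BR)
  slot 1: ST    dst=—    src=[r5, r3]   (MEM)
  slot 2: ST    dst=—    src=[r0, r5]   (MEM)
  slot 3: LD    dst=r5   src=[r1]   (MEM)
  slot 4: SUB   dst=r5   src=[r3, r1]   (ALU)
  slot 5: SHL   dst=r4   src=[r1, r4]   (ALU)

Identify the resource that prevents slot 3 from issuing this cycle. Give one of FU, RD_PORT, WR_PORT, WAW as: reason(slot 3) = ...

[0] BR needs rd=2 wr=0: ok; after: ALU=2 MUL=2 MEM=1 BR=0, R=5, W=2
[1] MEM needs rd=2 wr=0: ok; after: ALU=2 MUL=2 MEM=0 BR=0, R=3, W=2
[2] MEM needs rd=2 wr=0: FU; after: ALU=2 MUL=2 MEM=0 BR=0, R=3, W=2
[3] MEM needs rd=1 wr=1: FU; after: ALU=2 MUL=2 MEM=0 BR=0, R=3, W=2
[4] ALU needs rd=2 wr=1: ok; after: ALU=1 MUL=2 MEM=0 BR=0, R=1, W=1
[5] ALU needs rd=2 wr=1: RD_PORT; after: ALU=1 MUL=2 MEM=0 BR=0, R=1, W=1

reason(slot 3) = FU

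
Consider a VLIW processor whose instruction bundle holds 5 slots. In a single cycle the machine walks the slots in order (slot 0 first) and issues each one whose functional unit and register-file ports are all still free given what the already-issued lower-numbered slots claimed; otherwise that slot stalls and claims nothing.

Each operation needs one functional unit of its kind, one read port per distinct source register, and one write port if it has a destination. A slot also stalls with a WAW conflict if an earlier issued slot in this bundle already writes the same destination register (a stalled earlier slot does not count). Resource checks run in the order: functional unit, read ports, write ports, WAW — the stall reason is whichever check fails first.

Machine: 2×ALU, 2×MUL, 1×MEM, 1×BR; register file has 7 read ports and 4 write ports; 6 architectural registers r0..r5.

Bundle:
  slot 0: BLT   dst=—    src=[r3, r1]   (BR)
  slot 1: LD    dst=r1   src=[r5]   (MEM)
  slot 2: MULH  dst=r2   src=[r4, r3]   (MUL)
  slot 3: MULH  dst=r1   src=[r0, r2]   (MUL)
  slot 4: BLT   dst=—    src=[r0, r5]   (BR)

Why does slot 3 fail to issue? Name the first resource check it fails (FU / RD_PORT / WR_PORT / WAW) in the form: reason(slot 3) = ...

#0 BR src=r3,r1 dispatched  <A:2 Mu:2 Ld:1 B:0 rd:5 wr:4>
#1 MEM src=r5 dispatched  <A:2 Mu:2 Ld:0 B:0 rd:4 wr:3>
#2 MUL src=r4,r3 dispatched  <A:2 Mu:1 Ld:0 B:0 rd:2 wr:2>
#3 MUL src=r0,r2 held:WAW  <A:2 Mu:1 Ld:0 B:0 rd:2 wr:2>
#4 BR src=r0,r5 held:FU  <A:2 Mu:1 Ld:0 B:0 rd:2 wr:2>

reason(slot 3) = WAW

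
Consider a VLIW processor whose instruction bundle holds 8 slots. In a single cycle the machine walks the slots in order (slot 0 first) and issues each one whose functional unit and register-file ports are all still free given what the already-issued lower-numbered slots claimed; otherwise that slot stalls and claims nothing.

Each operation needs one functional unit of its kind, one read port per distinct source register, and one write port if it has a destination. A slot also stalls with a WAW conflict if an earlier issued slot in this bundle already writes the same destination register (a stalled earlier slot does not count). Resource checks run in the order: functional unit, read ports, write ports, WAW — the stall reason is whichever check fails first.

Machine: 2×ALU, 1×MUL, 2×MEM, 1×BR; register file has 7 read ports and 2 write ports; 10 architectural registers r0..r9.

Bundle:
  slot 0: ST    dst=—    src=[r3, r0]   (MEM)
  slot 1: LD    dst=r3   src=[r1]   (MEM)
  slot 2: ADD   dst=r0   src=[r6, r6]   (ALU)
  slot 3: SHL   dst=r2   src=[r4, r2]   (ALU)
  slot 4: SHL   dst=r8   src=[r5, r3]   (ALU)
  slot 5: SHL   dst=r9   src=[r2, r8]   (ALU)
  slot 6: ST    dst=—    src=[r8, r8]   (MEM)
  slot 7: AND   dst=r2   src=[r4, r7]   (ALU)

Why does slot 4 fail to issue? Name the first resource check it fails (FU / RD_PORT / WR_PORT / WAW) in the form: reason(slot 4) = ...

  0. MEM ⇒ go  {2A/1Mu/1Ld/1B | 5r 2w}
  1. MEM→r3 ⇒ go  {2A/1Mu/0Ld/1B | 4r 1w}
  2. ALU→r0 ⇒ go  {1A/1Mu/0Ld/1B | 3r 0w}
  3. ALU→r2 ⇒ no(WR_PORT)  {1A/1Mu/0Ld/1B | 3r 0w}
  4. ALU→r8 ⇒ no(WR_PORT)  {1A/1Mu/0Ld/1B | 3r 0w}
  5. ALU→r9 ⇒ no(WR_PORT)  {1A/1Mu/0Ld/1B | 3r 0w}
  6. MEM ⇒ no(FU)  {1A/1Mu/0Ld/1B | 3r 0w}
  7. ALU→r2 ⇒ no(WR_PORT)  {1A/1Mu/0Ld/1B | 3r 0w}

reason(slot 4) = WR_PORT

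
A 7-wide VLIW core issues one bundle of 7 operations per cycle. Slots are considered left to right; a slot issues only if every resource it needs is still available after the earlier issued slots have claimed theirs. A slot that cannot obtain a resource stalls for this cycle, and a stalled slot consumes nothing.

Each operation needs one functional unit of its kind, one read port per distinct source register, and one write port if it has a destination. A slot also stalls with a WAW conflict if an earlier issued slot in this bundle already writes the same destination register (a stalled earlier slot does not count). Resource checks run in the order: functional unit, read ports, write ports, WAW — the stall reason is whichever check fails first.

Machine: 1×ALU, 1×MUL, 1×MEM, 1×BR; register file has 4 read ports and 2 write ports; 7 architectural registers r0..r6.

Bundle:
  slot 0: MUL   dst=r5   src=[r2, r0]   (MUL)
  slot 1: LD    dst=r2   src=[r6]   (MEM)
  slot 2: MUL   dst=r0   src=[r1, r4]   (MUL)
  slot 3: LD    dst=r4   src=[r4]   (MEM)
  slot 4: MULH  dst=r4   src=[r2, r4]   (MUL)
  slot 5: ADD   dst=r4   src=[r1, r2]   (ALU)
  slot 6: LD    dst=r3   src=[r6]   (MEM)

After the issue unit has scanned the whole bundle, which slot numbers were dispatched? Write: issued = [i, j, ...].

slot 0 (MUL): ISSUE — free A1,Mu0,Ld1,B1 rp2 wp1
slot 1 (MEM): ISSUE — free A1,Mu0,Ld0,B1 rp1 wp0
slot 2 (MUL): stall FU — free A1,Mu0,Ld0,B1 rp1 wp0
slot 3 (MEM): stall FU — free A1,Mu0,Ld0,B1 rp1 wp0
slot 4 (MUL): stall FU — free A1,Mu0,Ld0,B1 rp1 wp0
slot 5 (ALU): stall RD_PORT — free A1,Mu0,Ld0,B1 rp1 wp0
slot 6 (MEM): stall FU — free A1,Mu0,Ld0,B1 rp1 wp0

issued = [0, 1]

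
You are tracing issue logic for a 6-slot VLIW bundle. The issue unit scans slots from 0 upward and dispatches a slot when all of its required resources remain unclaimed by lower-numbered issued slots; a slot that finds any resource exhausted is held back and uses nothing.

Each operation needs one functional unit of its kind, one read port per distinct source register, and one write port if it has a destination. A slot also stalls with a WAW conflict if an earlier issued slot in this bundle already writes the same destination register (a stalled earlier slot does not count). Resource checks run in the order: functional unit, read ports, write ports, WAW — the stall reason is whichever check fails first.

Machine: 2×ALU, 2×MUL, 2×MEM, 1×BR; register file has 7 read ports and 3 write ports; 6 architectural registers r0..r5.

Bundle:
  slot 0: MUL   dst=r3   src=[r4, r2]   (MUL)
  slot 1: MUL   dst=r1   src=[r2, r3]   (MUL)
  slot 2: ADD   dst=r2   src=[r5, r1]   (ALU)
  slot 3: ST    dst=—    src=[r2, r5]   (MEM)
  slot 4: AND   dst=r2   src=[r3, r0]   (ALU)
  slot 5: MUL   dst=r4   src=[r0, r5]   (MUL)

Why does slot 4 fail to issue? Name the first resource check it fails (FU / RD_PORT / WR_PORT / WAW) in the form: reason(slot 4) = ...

[0] MUL needs rd=2 wr=1: ok; after: ALU=2 MUL=1 MEM=2 BR=1, R=5, W=2
[1] MUL needs rd=2 wr=1: ok; after: ALU=2 MUL=0 MEM=2 BR=1, R=3, W=1
[2] ALU needs rd=2 wr=1: ok; after: ALU=1 MUL=0 MEM=2 BR=1, R=1, W=0
[3] MEM needs rd=2 wr=0: RD_PORT; after: ALU=1 MUL=0 MEM=2 BR=1, R=1, W=0
[4] ALU needs rd=2 wr=1: RD_PORT; after: ALU=1 MUL=0 MEM=2 BR=1, R=1, W=0
[5] MUL needs rd=2 wr=1: FU; after: ALU=1 MUL=0 MEM=2 BR=1, R=1, W=0

reason(slot 4) = RD_PORT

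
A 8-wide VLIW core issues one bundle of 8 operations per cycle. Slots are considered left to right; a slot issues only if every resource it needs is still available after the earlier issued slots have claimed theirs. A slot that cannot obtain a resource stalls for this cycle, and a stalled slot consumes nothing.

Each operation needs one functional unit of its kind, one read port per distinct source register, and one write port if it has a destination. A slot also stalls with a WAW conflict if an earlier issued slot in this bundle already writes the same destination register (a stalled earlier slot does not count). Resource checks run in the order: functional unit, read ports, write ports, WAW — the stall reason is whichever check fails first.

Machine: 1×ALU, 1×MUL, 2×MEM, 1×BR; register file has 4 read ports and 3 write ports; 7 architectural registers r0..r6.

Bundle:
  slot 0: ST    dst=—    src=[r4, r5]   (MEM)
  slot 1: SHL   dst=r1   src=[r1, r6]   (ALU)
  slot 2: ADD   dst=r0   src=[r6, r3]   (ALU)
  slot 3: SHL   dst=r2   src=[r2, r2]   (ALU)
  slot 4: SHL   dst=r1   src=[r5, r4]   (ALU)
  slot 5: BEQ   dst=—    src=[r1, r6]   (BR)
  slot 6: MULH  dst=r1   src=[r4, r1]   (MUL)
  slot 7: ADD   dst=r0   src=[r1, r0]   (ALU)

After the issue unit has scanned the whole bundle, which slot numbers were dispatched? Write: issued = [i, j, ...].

#0 MEM src=r4,r5 dispatched  <A:1 Mu:1 Ld:1 B:1 rd:2 wr:3>
#1 ALU src=r1,r6 dispatched  <A:0 Mu:1 Ld:1 B:1 rd:0 wr:2>
#2 ALU src=r6,r3 held:FU  <A:0 Mu:1 Ld:1 B:1 rd:0 wr:2>
#3 ALU src=r2,r2 held:FU  <A:0 Mu:1 Ld:1 B:1 rd:0 wr:2>
#4 ALU src=r5,r4 held:FU  <A:0 Mu:1 Ld:1 B:1 rd:0 wr:2>
#5 BR src=r1,r6 held:RD_PORT  <A:0 Mu:1 Ld:1 B:1 rd:0 wr:2>
#6 MUL src=r4,r1 held:RD_PORT  <A:0 Mu:1 Ld:1 B:1 rd:0 wr:2>
#7 ALU src=r1,r0 held:FU  <A:0 Mu:1 Ld:1 B:1 rd:0 wr:2>

issued = [0, 1]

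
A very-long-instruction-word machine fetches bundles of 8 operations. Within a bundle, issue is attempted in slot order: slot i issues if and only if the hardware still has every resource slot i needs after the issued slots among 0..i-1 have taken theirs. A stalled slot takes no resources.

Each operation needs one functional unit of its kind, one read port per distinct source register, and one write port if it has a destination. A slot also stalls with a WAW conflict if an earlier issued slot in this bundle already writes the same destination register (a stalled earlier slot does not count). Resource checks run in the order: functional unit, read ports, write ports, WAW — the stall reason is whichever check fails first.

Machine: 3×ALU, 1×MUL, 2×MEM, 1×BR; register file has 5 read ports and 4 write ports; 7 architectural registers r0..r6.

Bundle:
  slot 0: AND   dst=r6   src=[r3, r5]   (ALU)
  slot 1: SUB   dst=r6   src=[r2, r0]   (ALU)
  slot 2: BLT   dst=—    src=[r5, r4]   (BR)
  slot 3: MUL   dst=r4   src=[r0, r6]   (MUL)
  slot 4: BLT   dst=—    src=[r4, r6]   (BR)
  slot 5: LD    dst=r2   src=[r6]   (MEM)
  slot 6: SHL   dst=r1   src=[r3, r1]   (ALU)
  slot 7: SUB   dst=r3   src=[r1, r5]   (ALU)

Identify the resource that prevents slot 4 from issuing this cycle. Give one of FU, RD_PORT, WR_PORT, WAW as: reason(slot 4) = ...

reason(slot 4) = FU

(0) want 1×ALU +2rd +1wr — yes → AL2|MU1|ME2|BR1|rd3|wr3
(1) want 1×ALU +2rd +1wr — WAW → AL2|MU1|ME2|BR1|rd3|wr3
(2) want 1×BR +2rd +0wr — yes → AL2|MU1|ME2|BR0|rd1|wr3
(3) want 1×MUL +2rd +1wr — RD_PORT → AL2|MU1|ME2|BR0|rd1|wr3
(4) want 1×BR +2rd +0wr — FU → AL2|MU1|ME2|BR0|rd1|wr3
(5) want 1×MEM +1rd +1wr — yes → AL2|MU1|ME1|BR0|rd0|wr2
(6) want 1×ALU +2rd +1wr — RD_PORT → AL2|MU1|ME1|BR0|rd0|wr2
(7) want 1×ALU +2rd +1wr — RD_PORT → AL2|MU1|ME1|BR0|rd0|wr2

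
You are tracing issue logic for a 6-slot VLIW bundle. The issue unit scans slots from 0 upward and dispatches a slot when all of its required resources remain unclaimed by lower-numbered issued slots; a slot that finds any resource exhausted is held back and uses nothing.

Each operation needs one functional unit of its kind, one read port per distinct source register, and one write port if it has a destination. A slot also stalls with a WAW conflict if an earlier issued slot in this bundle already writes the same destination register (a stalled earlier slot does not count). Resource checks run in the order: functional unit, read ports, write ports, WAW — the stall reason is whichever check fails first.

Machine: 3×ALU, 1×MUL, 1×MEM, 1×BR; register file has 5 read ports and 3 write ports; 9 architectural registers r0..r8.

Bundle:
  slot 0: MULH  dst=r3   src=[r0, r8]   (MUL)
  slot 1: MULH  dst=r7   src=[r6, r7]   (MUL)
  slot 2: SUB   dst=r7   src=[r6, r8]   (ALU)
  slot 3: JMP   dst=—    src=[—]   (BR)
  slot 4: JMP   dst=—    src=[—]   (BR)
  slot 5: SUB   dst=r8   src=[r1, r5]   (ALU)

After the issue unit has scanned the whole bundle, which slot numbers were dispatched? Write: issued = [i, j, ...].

#0 MUL src=r0,r8 dispatched  <A:3 Mu:0 Ld:1 B:1 rd:3 wr:2>
#1 MUL src=r6,r7 held:FU  <A:3 Mu:0 Ld:1 B:1 rd:3 wr:2>
#2 ALU src=r6,r8 dispatched  <A:2 Mu:0 Ld:1 B:1 rd:1 wr:1>
#3 BR src=- dispatched  <A:2 Mu:0 Ld:1 B:0 rd:1 wr:1>
#4 BR src=- held:FU  <A:2 Mu:0 Ld:1 B:0 rd:1 wr:1>
#5 ALU src=r1,r5 held:RD_PORT  <A:2 Mu:0 Ld:1 B:0 rd:1 wr:1>

issued = [0, 2, 3]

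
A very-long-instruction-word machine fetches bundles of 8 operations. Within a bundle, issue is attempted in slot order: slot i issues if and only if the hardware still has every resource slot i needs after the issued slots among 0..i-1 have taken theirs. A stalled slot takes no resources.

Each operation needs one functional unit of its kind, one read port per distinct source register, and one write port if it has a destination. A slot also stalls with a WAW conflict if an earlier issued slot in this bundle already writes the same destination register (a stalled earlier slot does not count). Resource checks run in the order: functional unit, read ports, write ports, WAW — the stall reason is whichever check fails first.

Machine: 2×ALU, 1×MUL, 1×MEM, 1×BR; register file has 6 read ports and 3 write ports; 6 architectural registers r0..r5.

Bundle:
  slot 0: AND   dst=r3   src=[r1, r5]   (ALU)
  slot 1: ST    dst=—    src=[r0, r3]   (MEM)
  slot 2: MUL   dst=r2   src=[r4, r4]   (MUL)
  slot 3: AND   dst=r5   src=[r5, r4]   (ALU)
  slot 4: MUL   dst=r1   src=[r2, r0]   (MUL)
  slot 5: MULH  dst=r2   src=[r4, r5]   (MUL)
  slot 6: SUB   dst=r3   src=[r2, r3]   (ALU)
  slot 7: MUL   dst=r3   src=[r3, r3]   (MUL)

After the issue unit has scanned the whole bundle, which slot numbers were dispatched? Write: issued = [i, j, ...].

  0. ALU→r3 ⇒ go  {1A/1Mu/1Ld/1B | 4r 2w}
  1. MEM ⇒ go  {1A/1Mu/0Ld/1B | 2r 2w}
  2. MUL→r2 ⇒ go  {1A/0Mu/0Ld/1B | 1r 1w}
  3. ALU→r5 ⇒ no(RD_PORT)  {1A/0Mu/0Ld/1B | 1r 1w}
  4. MUL→r1 ⇒ no(FU)  {1A/0Mu/0Ld/1B | 1r 1w}
  5. MUL→r2 ⇒ no(FU)  {1A/0Mu/0Ld/1B | 1r 1w}
  6. ALU→r3 ⇒ no(RD_PORT)  {1A/0Mu/0Ld/1B | 1r 1w}
  7. MUL→r3 ⇒ no(FU)  {1A/0Mu/0Ld/1B | 1r 1w}

issued = [0, 1, 2]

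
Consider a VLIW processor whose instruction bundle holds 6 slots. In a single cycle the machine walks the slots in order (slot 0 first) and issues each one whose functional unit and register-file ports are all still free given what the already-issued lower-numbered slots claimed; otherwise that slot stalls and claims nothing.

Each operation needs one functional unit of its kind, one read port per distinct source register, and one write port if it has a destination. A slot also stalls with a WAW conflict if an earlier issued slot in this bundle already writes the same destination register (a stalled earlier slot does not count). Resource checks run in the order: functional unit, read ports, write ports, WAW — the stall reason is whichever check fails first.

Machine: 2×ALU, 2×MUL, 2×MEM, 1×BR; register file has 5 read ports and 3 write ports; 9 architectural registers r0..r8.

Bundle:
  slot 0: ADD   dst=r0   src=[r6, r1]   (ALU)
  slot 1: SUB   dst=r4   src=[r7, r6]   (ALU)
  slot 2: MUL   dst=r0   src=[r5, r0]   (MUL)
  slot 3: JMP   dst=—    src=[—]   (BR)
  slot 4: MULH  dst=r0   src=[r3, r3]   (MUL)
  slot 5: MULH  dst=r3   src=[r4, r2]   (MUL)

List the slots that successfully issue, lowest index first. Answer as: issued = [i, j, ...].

issued = [0, 1, 3]

(0) want 1×ALU +2rd +1wr — yes → AL1|MU2|ME2|BR1|rd3|wr2
(1) want 1×ALU +2rd +1wr — yes → AL0|MU2|ME2|BR1|rd1|wr1
(2) want 1×MUL +2rd +1wr — RD_PORT → AL0|MU2|ME2|BR1|rd1|wr1
(3) want 1×BR +0rd +0wr — yes → AL0|MU2|ME2|BR0|rd1|wr1
(4) want 1×MUL +1rd +1wr — WAW → AL0|MU2|ME2|BR0|rd1|wr1
(5) want 1×MUL +2rd +1wr — RD_PORT → AL0|MU2|ME2|BR0|rd1|wr1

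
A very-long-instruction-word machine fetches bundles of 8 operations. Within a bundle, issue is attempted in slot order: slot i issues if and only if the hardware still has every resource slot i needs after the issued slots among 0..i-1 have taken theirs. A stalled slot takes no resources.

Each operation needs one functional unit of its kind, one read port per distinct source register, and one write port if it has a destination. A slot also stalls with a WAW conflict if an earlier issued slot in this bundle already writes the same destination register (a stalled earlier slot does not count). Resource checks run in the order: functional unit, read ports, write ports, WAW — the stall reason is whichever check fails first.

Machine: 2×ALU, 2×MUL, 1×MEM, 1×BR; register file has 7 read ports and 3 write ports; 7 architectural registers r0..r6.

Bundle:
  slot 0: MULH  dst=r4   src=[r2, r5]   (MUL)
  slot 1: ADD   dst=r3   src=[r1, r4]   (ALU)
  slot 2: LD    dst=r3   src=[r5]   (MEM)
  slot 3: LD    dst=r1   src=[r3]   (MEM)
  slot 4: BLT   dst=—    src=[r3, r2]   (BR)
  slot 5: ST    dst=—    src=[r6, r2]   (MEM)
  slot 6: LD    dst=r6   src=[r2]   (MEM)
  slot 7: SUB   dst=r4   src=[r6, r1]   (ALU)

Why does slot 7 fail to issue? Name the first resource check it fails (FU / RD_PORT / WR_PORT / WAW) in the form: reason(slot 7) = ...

[0] MUL needs rd=2 wr=1: ok; after: ALU=2 MUL=1 MEM=1 BR=1, R=5, W=2
[1] ALU needs rd=2 wr=1: ok; after: ALU=1 MUL=1 MEM=1 BR=1, R=3, W=1
[2] MEM needs rd=1 wr=1: WAW; after: ALU=1 MUL=1 MEM=1 BR=1, R=3, W=1
[3] MEM needs rd=1 wr=1: ok; after: ALU=1 MUL=1 MEM=0 BR=1, R=2, W=0
[4] BR needs rd=2 wr=0: ok; after: ALU=1 MUL=1 MEM=0 BR=0, R=0, W=0
[5] MEM needs rd=2 wr=0: FU; after: ALU=1 MUL=1 MEM=0 BR=0, R=0, W=0
[6] MEM needs rd=1 wr=1: FU; after: ALU=1 MUL=1 MEM=0 BR=0, R=0, W=0
[7] ALU needs rd=2 wr=1: RD_PORT; after: ALU=1 MUL=1 MEM=0 BR=0, R=0, W=0

reason(slot 7) = RD_PORT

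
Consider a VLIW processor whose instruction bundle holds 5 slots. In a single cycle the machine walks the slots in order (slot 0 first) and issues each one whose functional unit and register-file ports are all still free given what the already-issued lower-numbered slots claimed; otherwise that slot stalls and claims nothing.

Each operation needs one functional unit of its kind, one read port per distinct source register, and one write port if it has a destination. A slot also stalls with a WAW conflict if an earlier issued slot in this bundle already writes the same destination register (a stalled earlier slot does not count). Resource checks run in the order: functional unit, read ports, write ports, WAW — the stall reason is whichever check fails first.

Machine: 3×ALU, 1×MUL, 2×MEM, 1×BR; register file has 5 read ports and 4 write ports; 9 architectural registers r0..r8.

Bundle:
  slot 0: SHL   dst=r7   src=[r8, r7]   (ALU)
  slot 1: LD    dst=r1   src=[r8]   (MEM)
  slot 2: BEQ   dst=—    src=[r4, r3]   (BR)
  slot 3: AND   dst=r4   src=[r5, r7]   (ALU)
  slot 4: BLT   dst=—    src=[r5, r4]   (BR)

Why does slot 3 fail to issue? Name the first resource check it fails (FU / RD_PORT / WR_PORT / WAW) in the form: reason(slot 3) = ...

reason(slot 3) = RD_PORT

  0. ALU→r7 ⇒ go  {2A/1Mu/2Ld/1B | 3r 3w}
  1. MEM→r1 ⇒ go  {2A/1Mu/1Ld/1B | 2r 2w}
  2. BR ⇒ go  {2A/1Mu/1Ld/0B | 0r 2w}
  3. ALU→r4 ⇒ no(RD_PORT)  {2A/1Mu/1Ld/0B | 0r 2w}
  4. BR ⇒ no(FU)  {2A/1Mu/1Ld/0B | 0r 2w}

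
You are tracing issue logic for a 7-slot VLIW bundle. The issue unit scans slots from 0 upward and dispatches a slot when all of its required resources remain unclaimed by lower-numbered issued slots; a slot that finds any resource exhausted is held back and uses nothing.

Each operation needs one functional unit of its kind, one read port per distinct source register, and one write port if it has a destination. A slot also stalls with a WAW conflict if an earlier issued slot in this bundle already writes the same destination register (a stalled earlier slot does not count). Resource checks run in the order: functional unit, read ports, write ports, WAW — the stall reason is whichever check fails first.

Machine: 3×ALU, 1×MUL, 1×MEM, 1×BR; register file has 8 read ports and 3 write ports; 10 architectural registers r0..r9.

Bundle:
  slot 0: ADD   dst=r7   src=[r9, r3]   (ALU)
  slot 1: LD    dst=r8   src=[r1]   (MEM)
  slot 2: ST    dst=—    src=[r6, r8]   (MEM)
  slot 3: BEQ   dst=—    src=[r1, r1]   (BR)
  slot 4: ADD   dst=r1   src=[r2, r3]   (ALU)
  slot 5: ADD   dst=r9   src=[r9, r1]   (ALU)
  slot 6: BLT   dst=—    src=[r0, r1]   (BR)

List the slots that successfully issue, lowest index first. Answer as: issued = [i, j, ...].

  0. ALU→r7 ⇒ go  {2A/1Mu/1Ld/1B | 6r 2w}
  1. MEM→r8 ⇒ go  {2A/1Mu/0Ld/1B | 5r 1w}
  2. MEM ⇒ no(FU)  {2A/1Mu/0Ld/1B | 5r 1w}
  3. BR ⇒ go  {2A/1Mu/0Ld/0B | 4r 1w}
  4. ALU→r1 ⇒ go  {1A/1Mu/0Ld/0B | 2r 0w}
  5. ALU→r9 ⇒ no(WR_PORT)  {1A/1Mu/0Ld/0B | 2r 0w}
  6. BR ⇒ no(FU)  {1A/1Mu/0Ld/0B | 2r 0w}

issued = [0, 1, 3, 4]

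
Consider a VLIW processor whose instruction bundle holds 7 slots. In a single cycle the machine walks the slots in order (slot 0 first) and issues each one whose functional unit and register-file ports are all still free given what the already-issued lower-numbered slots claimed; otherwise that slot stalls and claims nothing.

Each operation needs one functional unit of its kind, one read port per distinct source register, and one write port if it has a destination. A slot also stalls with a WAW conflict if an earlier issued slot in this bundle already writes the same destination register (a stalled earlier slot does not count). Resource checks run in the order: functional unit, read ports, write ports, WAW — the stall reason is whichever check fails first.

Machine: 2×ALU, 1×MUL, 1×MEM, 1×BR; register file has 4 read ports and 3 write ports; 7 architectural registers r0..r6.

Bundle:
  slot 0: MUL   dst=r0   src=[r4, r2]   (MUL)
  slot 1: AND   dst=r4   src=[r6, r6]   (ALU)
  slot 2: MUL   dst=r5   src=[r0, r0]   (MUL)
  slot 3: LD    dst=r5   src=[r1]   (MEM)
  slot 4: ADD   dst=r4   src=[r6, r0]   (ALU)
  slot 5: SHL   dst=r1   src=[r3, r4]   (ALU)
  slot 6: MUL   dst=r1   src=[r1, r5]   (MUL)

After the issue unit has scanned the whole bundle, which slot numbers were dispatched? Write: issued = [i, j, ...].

issued = [0, 1, 3]

#0 MUL src=r4,r2 dispatched  <A:2 Mu:0 Ld:1 B:1 rd:2 wr:2>
#1 ALU src=r6,r6 dispatched  <A:1 Mu:0 Ld:1 B:1 rd:1 wr:1>
#2 MUL src=r0,r0 held:FU  <A:1 Mu:0 Ld:1 B:1 rd:1 wr:1>
#3 MEM src=r1 dispatched  <A:1 Mu:0 Ld:0 B:1 rd:0 wr:0>
#4 ALU src=r6,r0 held:RD_PORT  <A:1 Mu:0 Ld:0 B:1 rd:0 wr:0>
#5 ALU src=r3,r4 held:RD_PORT  <A:1 Mu:0 Ld:0 B:1 rd:0 wr:0>
#6 MUL src=r1,r5 held:FU  <A:1 Mu:0 Ld:0 B:1 rd:0 wr:0>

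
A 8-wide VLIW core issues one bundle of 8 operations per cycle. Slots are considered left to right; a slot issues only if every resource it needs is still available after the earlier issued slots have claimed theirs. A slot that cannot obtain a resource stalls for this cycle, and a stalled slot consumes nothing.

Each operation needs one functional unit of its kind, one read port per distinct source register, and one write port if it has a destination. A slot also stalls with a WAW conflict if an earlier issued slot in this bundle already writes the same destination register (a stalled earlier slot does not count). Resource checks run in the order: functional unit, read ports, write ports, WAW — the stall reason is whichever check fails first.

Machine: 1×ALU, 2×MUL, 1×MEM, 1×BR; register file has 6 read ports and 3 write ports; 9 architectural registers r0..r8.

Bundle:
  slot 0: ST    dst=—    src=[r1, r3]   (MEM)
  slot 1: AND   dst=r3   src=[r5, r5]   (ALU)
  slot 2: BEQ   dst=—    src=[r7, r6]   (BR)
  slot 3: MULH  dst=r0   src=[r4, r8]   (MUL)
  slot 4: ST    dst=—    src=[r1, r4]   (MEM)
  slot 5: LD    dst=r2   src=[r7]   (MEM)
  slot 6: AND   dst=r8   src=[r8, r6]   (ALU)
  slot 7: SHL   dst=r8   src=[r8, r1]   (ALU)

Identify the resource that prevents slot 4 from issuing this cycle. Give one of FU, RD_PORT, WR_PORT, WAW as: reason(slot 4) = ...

slot 0 (MEM): ISSUE — free A1,Mu2,Ld0,B1 rp4 wp3
slot 1 (ALU): ISSUE — free A0,Mu2,Ld0,B1 rp3 wp2
slot 2 (BR): ISSUE — free A0,Mu2,Ld0,B0 rp1 wp2
slot 3 (MUL): stall RD_PORT — free A0,Mu2,Ld0,B0 rp1 wp2
slot 4 (MEM): stall FU — free A0,Mu2,Ld0,B0 rp1 wp2
slot 5 (MEM): stall FU — free A0,Mu2,Ld0,B0 rp1 wp2
slot 6 (ALU): stall FU — free A0,Mu2,Ld0,B0 rp1 wp2
slot 7 (ALU): stall FU — free A0,Mu2,Ld0,B0 rp1 wp2

reason(slot 4) = FU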